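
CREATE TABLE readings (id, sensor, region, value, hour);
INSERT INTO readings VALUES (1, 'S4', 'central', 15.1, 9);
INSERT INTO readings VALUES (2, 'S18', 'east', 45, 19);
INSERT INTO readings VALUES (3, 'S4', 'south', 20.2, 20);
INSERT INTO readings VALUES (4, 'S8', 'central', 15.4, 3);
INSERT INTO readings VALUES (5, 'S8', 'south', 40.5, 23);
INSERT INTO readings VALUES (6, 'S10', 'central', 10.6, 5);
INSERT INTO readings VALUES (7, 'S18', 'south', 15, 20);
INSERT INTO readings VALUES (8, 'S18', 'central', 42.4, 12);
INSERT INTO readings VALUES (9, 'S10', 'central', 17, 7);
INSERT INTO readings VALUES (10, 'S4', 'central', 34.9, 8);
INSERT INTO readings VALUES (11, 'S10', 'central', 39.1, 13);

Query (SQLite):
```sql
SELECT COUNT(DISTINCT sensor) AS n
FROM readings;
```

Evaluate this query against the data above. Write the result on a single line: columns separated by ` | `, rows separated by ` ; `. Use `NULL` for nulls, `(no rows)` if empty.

4

Count distinct non-NULL sensor values.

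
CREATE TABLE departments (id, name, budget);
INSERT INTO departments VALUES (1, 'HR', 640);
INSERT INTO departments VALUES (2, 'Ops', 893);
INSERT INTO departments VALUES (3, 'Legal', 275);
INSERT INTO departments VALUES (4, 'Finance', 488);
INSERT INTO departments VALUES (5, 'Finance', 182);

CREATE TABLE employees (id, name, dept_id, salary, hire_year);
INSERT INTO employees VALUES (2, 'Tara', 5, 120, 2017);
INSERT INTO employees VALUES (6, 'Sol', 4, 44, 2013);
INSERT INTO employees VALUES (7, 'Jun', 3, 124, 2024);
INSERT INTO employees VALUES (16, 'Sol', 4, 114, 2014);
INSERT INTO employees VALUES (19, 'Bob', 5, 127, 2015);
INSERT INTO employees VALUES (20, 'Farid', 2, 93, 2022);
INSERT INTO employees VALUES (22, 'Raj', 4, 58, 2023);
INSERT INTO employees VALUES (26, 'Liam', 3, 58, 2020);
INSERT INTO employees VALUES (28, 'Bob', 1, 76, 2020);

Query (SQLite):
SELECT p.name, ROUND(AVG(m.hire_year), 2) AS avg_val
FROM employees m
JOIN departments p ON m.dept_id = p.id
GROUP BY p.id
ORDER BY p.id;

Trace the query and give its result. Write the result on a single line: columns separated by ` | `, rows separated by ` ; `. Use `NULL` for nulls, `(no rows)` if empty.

HR | 2020 ; Ops | 2022 ; Legal | 2022 ; Finance | 2016.67 ; Finance | 2016

Join each employees row to its departments via dept_id.
Group joined rows by departments.id; compute ROUND(AVG(m.hire_year), 2) per group.
  1: ids {28} → ROUND(AVG(m.hire_year), 2)=2020
  2: ids {20} → ROUND(AVG(m.hire_year), 2)=2022
  3: ids {7, 26} → ROUND(AVG(m.hire_year), 2)=2022
  4: ids {6, 16, 22} → ROUND(AVG(m.hire_year), 2)=2016.67
  5: ids {2, 19} → ROUND(AVG(m.hire_year), 2)=2016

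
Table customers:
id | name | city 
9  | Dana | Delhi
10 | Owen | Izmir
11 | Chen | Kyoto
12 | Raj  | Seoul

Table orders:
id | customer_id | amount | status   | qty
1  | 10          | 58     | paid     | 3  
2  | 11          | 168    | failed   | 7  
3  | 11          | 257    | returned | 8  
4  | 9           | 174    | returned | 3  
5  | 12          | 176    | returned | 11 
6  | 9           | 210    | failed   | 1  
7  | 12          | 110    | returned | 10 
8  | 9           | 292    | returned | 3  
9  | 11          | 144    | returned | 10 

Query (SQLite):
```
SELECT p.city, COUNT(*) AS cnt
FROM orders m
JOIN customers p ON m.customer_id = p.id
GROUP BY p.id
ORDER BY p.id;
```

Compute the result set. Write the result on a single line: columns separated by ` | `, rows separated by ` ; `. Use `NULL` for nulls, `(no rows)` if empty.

Join each orders row to its customers via customer_id.
Group joined rows by customers.id; compute COUNT(*) per group.
  9: ids {4, 6, 8} → COUNT(*)=3
  10: ids {1} → COUNT(*)=1
  11: ids {2, 3, 9} → COUNT(*)=3
  12: ids {5, 7} → COUNT(*)=2

Delhi | 3 ; Izmir | 1 ; Kyoto | 3 ; Seoul | 2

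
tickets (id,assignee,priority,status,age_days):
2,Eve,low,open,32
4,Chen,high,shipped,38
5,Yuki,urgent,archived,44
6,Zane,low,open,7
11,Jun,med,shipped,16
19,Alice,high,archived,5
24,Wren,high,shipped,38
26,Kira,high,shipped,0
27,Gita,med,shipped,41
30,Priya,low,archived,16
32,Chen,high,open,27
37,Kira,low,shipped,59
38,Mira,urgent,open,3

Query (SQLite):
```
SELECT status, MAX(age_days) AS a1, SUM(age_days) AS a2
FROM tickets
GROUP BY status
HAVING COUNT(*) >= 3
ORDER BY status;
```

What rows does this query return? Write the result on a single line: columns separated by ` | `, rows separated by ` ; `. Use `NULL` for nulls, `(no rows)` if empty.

archived | 44 | 65 ; open | 32 | 69 ; shipped | 59 | 192

Group tickets by status.
Per group compute: MAX(age_days), SUM(age_days).
HAVING: drop groups with fewer than 3 rows.
  archived: ids {5, 19, 30} → MAX(age_days)=44, SUM(age_days)=65
  open: ids {2, 6, 32, 38} → MAX(age_days)=32, SUM(age_days)=69
  shipped: ids {4, 11, 24, 26, 27, 37} → MAX(age_days)=59, SUM(age_days)=192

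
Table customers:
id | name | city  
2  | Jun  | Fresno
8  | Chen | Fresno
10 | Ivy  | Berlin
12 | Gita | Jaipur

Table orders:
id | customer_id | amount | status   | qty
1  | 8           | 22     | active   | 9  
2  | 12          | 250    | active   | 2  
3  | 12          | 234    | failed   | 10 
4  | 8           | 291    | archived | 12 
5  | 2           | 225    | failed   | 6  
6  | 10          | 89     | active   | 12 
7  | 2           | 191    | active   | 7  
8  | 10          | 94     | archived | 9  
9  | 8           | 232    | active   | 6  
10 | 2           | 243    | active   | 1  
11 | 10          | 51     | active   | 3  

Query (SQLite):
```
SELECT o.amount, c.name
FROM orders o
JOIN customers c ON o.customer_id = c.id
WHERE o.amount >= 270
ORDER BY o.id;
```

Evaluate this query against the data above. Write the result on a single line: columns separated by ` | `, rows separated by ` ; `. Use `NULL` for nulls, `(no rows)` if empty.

291 | Chen

Each orders row matches the customers row where customer_id = customers.id.
Then keep rows with o.amount >= 270.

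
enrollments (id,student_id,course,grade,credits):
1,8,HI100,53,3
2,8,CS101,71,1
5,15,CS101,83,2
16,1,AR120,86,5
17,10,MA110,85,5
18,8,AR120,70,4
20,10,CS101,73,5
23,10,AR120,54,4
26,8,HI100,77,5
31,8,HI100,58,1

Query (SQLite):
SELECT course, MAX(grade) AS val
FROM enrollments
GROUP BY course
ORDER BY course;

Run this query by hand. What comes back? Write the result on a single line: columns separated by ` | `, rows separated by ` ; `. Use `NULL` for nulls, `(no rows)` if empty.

AR120 | 86 ; CS101 | 83 ; HI100 | 77 ; MA110 | 85

Partition enrollments by course; compute MAX(grade) within each group.
  AR120: ids {16, 18, 23} → MAX(grade)=86
  CS101: ids {2, 5, 20} → MAX(grade)=83
  HI100: ids {1, 26, 31} → MAX(grade)=77
  MA110: ids {17} → MAX(grade)=85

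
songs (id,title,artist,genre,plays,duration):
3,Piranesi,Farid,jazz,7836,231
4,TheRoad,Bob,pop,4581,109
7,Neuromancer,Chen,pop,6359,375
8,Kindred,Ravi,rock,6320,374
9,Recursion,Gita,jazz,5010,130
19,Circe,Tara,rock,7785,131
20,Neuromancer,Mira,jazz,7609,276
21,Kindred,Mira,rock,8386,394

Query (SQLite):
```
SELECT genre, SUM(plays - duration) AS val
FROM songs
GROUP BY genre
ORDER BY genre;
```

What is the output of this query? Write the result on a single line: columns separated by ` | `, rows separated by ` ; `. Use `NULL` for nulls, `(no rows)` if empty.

For each row compute plays - duration.
Group by genre; take SUM of the expression per group.
  jazz: ids {3, 9, 20} → SUM(plays - duration)=19818
  pop: ids {4, 7} → SUM(plays - duration)=10456
  rock: ids {8, 19, 21} → SUM(plays - duration)=21592

jazz | 19818 ; pop | 10456 ; rock | 21592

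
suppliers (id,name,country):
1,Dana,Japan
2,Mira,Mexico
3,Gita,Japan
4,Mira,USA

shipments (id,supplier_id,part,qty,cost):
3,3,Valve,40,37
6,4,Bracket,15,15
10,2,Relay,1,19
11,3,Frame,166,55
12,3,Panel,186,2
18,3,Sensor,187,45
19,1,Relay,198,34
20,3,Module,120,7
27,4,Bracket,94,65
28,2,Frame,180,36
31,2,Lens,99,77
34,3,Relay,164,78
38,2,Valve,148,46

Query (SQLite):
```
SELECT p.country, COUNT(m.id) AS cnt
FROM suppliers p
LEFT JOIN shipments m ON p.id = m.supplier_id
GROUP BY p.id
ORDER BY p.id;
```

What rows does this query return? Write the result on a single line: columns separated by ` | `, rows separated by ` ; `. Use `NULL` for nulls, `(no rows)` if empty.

Japan | 1 ; Mexico | 4 ; Japan | 6 ; USA | 2

LEFT JOIN keeps every suppliers row; unmatched ones get NULL for shipments columns.
Group by suppliers.id and compute COUNT(m.id). COUNT(col) of an all-NULL group is 0.
  1: ids {19} → COUNT(m.id)=1
  2: ids {10, 28, 31, 38} → COUNT(m.id)=4
  3: ids {3, 11, 12, 18, 20, 34} → COUNT(m.id)=6
  4: ids {6, 27} → COUNT(m.id)=2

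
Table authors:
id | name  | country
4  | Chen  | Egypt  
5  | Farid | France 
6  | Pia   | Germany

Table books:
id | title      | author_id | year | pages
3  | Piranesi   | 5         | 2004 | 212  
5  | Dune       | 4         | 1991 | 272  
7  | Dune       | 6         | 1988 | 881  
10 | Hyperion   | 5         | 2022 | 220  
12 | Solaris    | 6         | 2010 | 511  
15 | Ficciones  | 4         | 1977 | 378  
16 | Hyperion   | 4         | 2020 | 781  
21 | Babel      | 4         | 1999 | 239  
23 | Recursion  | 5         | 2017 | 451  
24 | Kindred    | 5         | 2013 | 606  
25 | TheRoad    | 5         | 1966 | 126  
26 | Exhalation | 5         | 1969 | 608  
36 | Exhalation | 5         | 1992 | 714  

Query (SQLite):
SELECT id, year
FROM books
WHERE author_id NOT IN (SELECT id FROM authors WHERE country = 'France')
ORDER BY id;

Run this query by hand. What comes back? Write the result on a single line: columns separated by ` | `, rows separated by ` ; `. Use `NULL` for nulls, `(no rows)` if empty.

5 | 1991 ; 7 | 1988 ; 12 | 2010 ; 15 | 1977 ; 16 | 2020 ; 21 | 1999

Inner query: authors.id where country = 'France'.
Outer: keep books rows whose author_id is not in that set.
Inner query → {5}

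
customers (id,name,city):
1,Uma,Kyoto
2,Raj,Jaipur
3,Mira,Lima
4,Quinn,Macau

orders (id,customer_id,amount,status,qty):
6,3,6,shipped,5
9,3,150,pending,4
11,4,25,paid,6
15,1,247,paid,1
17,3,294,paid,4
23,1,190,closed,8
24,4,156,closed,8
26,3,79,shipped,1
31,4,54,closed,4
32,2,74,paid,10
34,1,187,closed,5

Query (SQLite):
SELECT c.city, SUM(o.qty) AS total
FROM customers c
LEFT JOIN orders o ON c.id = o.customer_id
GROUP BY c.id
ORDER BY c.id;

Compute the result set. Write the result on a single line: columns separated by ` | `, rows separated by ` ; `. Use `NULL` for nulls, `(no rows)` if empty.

Kyoto | 14 ; Jaipur | 10 ; Lima | 14 ; Macau | 18

LEFT JOIN keeps every customers row; unmatched ones get NULL for orders columns.
Group by customers.id and compute SUM(o.qty). SUM over an all-NULL group is NULL.
  1: ids {15, 23, 34} → SUM(o.qty)=14
  2: ids {32} → SUM(o.qty)=10
  3: ids {6, 9, 17, 26} → SUM(o.qty)=14
  4: ids {11, 24, 31} → SUM(o.qty)=18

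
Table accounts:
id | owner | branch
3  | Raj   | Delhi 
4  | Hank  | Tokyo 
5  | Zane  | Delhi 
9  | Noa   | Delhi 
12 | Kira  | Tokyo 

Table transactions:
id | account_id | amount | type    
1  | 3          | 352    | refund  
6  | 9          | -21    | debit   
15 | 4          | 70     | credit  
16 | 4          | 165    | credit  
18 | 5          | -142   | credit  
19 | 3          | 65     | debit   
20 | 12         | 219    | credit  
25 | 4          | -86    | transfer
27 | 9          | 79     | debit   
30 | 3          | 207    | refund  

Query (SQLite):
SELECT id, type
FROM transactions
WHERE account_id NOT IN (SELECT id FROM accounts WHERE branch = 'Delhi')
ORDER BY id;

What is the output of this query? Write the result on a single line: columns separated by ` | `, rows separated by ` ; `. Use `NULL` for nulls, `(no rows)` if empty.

Inner query: accounts.id where branch = 'Delhi'.
Outer: keep transactions rows whose account_id is not in that set.
Inner query → {3, 5, 9}

15 | credit ; 16 | credit ; 20 | credit ; 25 | transfer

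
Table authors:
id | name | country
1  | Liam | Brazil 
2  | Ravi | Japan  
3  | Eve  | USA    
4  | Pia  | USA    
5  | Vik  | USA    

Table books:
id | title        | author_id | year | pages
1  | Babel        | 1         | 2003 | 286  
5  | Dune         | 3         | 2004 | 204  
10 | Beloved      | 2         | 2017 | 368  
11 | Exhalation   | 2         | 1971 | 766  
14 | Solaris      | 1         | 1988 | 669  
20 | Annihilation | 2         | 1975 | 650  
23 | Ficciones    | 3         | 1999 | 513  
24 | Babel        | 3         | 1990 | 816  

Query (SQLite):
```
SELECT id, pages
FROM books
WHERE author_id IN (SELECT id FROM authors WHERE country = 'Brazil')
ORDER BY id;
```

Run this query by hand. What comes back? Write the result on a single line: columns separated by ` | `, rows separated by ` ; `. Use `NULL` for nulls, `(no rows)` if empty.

1 | 286 ; 14 | 669

Inner query: authors.id where country = 'Brazil'.
Outer: keep books rows whose author_id is in that set.
Inner query → {1}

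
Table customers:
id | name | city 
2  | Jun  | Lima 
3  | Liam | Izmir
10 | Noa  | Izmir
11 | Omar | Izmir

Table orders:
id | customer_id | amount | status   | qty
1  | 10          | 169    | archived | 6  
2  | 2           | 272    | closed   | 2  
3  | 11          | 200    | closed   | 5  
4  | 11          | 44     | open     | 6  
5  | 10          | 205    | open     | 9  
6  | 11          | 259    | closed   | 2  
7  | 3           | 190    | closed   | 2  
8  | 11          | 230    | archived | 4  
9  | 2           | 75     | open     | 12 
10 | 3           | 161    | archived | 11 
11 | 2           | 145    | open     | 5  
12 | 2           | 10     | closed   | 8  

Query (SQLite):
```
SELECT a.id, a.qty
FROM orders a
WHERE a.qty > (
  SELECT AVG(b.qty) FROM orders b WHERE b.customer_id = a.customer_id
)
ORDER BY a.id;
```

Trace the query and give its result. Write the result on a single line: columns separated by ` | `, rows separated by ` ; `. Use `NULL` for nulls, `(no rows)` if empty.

For each orders row a, compute AVG(qty) over rows sharing a.customer_id.
Keep row a if a.qty > that per-group AVG.
  customer_id=2: AVG(qty) = 6.75
  customer_id=3: AVG(qty) = 6.5
  customer_id=10: AVG(qty) = 7.5
  customer_id=11: AVG(qty) = 4.25

3 | 5 ; 4 | 6 ; 5 | 9 ; 9 | 12 ; 10 | 11 ; 12 | 8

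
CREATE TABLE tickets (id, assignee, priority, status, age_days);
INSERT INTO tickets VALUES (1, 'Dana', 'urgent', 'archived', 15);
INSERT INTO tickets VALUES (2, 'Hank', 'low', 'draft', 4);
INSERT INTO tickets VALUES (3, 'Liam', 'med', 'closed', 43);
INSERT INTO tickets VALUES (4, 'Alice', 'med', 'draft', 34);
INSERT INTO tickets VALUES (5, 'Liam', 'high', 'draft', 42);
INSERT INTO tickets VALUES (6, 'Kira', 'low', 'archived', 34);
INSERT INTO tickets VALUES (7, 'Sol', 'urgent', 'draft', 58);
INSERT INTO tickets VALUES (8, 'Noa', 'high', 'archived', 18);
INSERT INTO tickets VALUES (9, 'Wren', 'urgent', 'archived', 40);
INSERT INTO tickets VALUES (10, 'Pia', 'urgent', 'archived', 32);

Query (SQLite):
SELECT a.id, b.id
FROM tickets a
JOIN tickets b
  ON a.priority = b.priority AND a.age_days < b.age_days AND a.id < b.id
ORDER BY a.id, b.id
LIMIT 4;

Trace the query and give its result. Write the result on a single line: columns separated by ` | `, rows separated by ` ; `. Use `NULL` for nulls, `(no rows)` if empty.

Pairs (a,b) with same priority, a.age_days < b.age_days, a.id < b.id.
priority groups: high:{5,8} low:{2,6} med:{3,4} urgent:{1,7,9,10}
Ordered by (a.id, b.id); first 4.

1 | 7 ; 1 | 9 ; 1 | 10 ; 2 | 6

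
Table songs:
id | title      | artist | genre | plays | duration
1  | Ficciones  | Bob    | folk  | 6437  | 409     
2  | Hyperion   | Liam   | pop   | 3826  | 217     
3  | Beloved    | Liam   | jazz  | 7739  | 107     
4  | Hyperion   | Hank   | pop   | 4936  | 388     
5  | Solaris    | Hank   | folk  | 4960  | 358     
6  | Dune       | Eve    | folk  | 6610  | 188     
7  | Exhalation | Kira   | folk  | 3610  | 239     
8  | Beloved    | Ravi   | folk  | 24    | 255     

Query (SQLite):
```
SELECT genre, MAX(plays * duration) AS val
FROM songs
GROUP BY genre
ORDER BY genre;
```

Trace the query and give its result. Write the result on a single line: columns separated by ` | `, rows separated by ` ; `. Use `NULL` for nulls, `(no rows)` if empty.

For each row compute plays * duration.
Group by genre; take MAX of the expression per group.
  folk: ids {1, 5, 6, 7, 8} → MAX(plays * duration)=2632733
  jazz: ids {3} → MAX(plays * duration)=828073
  pop: ids {2, 4} → MAX(plays * duration)=1915168

folk | 2632733 ; jazz | 828073 ; pop | 1915168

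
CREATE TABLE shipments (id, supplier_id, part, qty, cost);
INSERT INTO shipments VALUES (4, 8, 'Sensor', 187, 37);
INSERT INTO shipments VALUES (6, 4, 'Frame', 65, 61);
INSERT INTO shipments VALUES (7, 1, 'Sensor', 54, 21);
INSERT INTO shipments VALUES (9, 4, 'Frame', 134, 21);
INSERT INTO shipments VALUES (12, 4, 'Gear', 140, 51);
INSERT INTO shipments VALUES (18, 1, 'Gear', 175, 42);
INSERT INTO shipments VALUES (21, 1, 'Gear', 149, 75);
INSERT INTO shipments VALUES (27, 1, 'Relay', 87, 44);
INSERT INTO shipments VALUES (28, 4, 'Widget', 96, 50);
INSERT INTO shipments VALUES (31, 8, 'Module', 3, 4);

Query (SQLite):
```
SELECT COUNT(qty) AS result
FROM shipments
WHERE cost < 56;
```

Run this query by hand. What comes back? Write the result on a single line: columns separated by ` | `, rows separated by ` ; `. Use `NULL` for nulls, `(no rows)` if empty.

8

Rows where cost < 56 → qty values: [187, 54, 134, 140, 175, 87, 96, 3].
COUNT(qty) counts non-NULL values → 8.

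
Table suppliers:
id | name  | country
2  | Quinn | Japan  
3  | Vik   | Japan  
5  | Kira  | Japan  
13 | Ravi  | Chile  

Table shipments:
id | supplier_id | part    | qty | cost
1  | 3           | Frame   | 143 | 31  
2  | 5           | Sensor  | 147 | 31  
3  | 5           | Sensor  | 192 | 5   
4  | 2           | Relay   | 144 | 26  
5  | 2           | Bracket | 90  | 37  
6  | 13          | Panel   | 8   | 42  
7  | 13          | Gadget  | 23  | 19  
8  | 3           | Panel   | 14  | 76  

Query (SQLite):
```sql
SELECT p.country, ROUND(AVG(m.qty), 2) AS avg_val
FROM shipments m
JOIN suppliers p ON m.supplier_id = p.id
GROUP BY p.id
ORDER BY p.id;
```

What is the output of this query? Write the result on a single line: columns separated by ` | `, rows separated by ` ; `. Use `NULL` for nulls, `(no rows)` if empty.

Japan | 117 ; Japan | 78.5 ; Japan | 169.5 ; Chile | 15.5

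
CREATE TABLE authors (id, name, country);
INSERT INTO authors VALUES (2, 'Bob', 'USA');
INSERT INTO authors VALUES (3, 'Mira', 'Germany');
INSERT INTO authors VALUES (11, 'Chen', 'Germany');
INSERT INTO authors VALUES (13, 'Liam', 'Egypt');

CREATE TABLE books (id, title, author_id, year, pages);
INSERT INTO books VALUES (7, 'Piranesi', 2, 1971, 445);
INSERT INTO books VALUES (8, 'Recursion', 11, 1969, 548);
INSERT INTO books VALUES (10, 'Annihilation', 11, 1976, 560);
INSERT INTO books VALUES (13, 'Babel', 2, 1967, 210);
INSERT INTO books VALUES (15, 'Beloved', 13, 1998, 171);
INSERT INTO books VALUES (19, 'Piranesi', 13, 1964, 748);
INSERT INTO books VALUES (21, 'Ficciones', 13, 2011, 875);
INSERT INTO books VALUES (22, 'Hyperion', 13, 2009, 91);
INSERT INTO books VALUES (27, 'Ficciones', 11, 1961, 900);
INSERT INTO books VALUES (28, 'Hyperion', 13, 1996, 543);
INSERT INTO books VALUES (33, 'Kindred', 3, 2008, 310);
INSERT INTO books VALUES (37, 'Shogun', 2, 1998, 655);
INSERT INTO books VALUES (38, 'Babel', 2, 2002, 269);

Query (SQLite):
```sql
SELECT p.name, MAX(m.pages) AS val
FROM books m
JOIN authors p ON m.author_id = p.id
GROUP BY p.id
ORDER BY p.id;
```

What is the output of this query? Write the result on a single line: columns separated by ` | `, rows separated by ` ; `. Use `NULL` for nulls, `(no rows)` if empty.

Bob | 655 ; Mira | 310 ; Chen | 900 ; Liam | 875

Join each books row to its authors via author_id.
Group joined rows by authors.id; compute MAX(m.pages) per group.
  2: ids {7, 13, 37, 38} → MAX(m.pages)=655
  3: ids {33} → MAX(m.pages)=310
  11: ids {8, 10, 27} → MAX(m.pages)=900
  13: ids {15, 19, 21, 22, 28} → MAX(m.pages)=875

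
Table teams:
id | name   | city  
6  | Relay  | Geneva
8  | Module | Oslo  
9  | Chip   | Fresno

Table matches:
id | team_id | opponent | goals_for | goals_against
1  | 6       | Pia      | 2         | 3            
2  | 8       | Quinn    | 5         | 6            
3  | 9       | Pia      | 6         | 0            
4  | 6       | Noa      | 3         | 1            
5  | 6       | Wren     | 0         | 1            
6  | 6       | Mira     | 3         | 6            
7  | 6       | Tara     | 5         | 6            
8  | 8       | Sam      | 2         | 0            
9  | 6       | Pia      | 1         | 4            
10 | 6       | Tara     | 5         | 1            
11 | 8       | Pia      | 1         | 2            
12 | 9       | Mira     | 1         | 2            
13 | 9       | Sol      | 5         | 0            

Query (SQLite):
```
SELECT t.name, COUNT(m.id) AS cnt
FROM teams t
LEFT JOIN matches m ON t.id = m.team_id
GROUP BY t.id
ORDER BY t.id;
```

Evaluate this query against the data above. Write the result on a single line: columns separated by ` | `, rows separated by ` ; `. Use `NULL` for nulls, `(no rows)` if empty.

Relay | 7 ; Module | 3 ; Chip | 3

LEFT JOIN keeps every teams row; unmatched ones get NULL for matches columns.
Group by teams.id and compute COUNT(m.id). COUNT(col) of an all-NULL group is 0.
  6: ids {1, 4, 5, 6, 7, 9, 10} → COUNT(m.id)=7
  8: ids {2, 8, 11} → COUNT(m.id)=3
  9: ids {3, 12, 13} → COUNT(m.id)=3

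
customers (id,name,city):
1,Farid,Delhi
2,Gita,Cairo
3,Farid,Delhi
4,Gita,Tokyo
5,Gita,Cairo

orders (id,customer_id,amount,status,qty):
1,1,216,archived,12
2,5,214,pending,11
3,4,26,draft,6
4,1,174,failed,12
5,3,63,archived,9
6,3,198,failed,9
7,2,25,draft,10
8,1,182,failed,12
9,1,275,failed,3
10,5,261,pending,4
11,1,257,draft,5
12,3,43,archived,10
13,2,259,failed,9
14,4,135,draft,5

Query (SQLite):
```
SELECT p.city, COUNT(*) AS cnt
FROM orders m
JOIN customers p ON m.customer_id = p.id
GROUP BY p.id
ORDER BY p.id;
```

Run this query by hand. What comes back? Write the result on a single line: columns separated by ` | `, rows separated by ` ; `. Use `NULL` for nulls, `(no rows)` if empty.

Delhi | 5 ; Cairo | 2 ; Delhi | 3 ; Tokyo | 2 ; Cairo | 2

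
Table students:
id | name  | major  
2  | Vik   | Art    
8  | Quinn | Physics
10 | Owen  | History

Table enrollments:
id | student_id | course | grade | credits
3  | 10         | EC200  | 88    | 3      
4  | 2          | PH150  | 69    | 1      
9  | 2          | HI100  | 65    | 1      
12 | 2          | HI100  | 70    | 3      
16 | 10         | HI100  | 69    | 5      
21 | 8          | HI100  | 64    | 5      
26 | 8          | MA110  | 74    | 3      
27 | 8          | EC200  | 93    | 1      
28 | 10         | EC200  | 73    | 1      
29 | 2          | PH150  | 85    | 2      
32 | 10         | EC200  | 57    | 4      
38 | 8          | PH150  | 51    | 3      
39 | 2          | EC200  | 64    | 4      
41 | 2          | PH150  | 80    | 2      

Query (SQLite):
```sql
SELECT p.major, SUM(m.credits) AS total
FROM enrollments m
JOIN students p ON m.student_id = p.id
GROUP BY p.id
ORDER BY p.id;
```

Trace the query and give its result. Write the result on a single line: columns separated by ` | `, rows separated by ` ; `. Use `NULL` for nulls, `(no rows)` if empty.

Art | 13 ; Physics | 12 ; History | 13

Join each enrollments row to its students via student_id.
Group joined rows by students.id; compute SUM(m.credits) per group.
  2: ids {4, 9, 12, 29, 39, 41} → SUM(m.credits)=13
  8: ids {21, 26, 27, 38} → SUM(m.credits)=12
  10: ids {3, 16, 28, 32} → SUM(m.credits)=13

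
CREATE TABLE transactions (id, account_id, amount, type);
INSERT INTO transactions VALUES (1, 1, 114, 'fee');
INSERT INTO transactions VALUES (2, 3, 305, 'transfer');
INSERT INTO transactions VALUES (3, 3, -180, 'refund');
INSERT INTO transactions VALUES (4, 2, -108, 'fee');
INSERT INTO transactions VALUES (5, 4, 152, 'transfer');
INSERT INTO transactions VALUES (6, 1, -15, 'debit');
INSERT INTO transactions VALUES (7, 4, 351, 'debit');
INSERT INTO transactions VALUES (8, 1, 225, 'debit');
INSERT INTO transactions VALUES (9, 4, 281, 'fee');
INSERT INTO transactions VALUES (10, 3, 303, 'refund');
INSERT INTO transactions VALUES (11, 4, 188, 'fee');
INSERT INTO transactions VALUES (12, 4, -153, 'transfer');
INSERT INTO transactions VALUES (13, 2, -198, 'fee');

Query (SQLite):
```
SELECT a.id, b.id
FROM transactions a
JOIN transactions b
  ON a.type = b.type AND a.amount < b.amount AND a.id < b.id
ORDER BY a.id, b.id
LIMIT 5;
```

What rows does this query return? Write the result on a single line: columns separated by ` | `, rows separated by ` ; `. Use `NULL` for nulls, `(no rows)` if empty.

1 | 9 ; 1 | 11 ; 3 | 10 ; 4 | 9 ; 4 | 11

Pairs (a,b) with same type, a.amount < b.amount, a.id < b.id.
type groups: debit:{6,7,8} fee:{1,4,9,11,13} refund:{3,10} transfer:{2,5,12}
Ordered by (a.id, b.id); first 5.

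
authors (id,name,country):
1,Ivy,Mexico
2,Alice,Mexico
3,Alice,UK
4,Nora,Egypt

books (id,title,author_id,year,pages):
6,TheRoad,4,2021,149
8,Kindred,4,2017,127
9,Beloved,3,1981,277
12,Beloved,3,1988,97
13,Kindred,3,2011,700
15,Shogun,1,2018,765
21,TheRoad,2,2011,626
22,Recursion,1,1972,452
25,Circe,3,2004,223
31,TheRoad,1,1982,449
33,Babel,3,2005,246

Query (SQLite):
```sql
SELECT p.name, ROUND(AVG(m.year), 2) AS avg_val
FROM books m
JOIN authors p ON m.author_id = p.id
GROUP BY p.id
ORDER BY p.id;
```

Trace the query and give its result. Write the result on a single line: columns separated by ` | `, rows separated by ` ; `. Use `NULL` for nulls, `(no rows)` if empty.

Join each books row to its authors via author_id.
Group joined rows by authors.id; compute ROUND(AVG(m.year), 2) per group.
  1: ids {15, 22, 31} → ROUND(AVG(m.year), 2)=1990.67
  2: ids {21} → ROUND(AVG(m.year), 2)=2011
  3: ids {9, 12, 13, 25, 33} → ROUND(AVG(m.year), 2)=1997.8
  4: ids {6, 8} → ROUND(AVG(m.year), 2)=2019

Ivy | 1990.67 ; Alice | 2011 ; Alice | 1997.8 ; Nora | 2019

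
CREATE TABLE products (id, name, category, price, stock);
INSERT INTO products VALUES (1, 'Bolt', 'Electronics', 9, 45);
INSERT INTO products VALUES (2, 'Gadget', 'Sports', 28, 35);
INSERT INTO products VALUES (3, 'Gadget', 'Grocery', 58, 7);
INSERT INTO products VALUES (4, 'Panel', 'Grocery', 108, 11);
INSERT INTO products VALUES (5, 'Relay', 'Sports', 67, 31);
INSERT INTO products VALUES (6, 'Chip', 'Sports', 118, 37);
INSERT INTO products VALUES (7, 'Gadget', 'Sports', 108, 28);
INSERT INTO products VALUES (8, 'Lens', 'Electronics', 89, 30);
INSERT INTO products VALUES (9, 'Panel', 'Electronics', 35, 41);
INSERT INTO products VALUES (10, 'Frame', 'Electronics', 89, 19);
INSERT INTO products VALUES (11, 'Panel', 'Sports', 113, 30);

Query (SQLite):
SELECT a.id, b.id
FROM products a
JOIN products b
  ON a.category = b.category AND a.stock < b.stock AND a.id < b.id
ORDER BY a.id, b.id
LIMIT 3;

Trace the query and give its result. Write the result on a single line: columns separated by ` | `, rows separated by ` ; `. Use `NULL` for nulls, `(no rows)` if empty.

2 | 6 ; 3 | 4 ; 5 | 6

Pairs (a,b) with same category, a.stock < b.stock, a.id < b.id.
category groups: Electronics:{1,8,9,10} Grocery:{3,4} Sports:{2,5,6,7,11}
Ordered by (a.id, b.id); first 3.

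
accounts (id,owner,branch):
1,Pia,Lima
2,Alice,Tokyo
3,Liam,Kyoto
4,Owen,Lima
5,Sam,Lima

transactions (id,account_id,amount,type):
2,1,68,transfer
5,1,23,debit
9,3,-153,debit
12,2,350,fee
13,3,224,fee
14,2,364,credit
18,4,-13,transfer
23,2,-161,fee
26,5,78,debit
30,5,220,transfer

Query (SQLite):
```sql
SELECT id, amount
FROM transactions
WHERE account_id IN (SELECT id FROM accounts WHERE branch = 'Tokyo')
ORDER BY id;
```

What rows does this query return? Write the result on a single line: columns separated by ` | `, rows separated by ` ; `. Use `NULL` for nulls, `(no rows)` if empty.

Inner query: accounts.id where branch = 'Tokyo'.
Outer: keep transactions rows whose account_id is in that set.
Inner query → {2}

12 | 350 ; 14 | 364 ; 23 | -161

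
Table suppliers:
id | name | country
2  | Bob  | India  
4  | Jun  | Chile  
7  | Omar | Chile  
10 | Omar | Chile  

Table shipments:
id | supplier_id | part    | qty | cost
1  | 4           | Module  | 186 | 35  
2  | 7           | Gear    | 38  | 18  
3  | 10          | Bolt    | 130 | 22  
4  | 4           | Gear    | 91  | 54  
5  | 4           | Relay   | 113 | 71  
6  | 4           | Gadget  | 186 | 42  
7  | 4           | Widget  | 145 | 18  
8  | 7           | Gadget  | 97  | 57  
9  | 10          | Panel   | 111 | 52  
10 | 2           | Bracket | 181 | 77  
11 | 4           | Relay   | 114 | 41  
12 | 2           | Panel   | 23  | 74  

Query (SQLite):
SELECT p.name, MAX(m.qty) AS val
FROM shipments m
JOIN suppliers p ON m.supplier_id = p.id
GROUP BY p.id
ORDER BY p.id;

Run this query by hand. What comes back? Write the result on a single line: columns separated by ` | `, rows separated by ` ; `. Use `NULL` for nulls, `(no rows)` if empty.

Join each shipments row to its suppliers via supplier_id.
Group joined rows by suppliers.id; compute MAX(m.qty) per group.
  2: ids {10, 12} → MAX(m.qty)=181
  4: ids {1, 4, 5, 6, 7, 11} → MAX(m.qty)=186
  7: ids {2, 8} → MAX(m.qty)=97
  10: ids {3, 9} → MAX(m.qty)=130

Bob | 181 ; Jun | 186 ; Omar | 97 ; Omar | 130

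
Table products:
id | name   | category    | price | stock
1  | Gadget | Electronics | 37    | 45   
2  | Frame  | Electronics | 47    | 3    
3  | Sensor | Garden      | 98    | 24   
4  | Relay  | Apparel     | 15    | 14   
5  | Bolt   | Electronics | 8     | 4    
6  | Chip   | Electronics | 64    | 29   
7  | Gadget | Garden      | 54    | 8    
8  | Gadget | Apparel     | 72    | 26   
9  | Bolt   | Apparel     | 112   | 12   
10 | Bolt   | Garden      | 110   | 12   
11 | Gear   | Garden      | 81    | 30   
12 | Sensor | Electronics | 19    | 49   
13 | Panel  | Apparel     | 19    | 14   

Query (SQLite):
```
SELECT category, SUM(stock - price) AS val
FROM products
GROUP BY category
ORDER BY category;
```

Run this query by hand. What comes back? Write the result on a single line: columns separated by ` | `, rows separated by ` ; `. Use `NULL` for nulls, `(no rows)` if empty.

For each row compute stock - price.
Group by category; take SUM of the expression per group.
  Apparel: ids {4, 8, 9, 13} → SUM(stock - price)=-152
  Electronics: ids {1, 2, 5, 6, 12} → SUM(stock - price)=-45
  Garden: ids {3, 7, 10, 11} → SUM(stock - price)=-269

Apparel | -152 ; Electronics | -45 ; Garden | -269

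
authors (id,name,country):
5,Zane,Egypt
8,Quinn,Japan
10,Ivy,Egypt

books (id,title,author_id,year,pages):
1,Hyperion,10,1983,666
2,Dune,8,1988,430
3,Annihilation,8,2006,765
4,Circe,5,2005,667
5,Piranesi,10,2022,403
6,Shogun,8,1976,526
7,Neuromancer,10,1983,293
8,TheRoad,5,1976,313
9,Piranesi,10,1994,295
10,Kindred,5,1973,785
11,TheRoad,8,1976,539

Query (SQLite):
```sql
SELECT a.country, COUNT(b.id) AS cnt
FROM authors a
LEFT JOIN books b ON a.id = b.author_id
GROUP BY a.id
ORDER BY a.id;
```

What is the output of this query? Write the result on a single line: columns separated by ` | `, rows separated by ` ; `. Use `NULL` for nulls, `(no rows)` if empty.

Egypt | 3 ; Japan | 4 ; Egypt | 4

LEFT JOIN keeps every authors row; unmatched ones get NULL for books columns.
Group by authors.id and compute COUNT(b.id). COUNT(col) of an all-NULL group is 0.
  5: ids {4, 8, 10} → COUNT(b.id)=3
  8: ids {2, 3, 6, 11} → COUNT(b.id)=4
  10: ids {1, 5, 7, 9} → COUNT(b.id)=4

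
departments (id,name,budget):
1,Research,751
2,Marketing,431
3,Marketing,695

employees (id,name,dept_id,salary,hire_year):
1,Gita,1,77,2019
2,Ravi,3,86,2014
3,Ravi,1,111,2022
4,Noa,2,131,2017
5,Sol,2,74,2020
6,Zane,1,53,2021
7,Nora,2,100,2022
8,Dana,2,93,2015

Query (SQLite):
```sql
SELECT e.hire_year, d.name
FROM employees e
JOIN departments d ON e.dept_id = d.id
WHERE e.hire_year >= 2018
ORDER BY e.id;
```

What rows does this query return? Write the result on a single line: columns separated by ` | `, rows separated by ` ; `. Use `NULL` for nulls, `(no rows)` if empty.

Each employees row matches the departments row where dept_id = departments.id.
Then keep rows with e.hire_year >= 2018.

2019 | Research ; 2022 | Research ; 2020 | Marketing ; 2021 | Research ; 2022 | Marketing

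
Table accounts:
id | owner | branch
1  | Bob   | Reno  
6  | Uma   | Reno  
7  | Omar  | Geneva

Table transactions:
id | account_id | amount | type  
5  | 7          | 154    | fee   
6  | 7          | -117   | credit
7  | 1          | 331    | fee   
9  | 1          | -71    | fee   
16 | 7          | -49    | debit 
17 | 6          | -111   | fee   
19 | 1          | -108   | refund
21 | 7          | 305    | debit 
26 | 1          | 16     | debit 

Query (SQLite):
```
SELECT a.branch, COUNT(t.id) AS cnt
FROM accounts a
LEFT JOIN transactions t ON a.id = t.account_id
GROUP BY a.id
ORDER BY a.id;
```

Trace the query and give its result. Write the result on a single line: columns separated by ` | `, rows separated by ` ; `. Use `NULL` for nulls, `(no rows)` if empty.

LEFT JOIN keeps every accounts row; unmatched ones get NULL for transactions columns.
Group by accounts.id and compute COUNT(t.id). COUNT(col) of an all-NULL group is 0.
  1: ids {7, 9, 19, 26} → COUNT(t.id)=4
  6: ids {17} → COUNT(t.id)=1
  7: ids {5, 6, 16, 21} → COUNT(t.id)=4

Reno | 4 ; Reno | 1 ; Geneva | 4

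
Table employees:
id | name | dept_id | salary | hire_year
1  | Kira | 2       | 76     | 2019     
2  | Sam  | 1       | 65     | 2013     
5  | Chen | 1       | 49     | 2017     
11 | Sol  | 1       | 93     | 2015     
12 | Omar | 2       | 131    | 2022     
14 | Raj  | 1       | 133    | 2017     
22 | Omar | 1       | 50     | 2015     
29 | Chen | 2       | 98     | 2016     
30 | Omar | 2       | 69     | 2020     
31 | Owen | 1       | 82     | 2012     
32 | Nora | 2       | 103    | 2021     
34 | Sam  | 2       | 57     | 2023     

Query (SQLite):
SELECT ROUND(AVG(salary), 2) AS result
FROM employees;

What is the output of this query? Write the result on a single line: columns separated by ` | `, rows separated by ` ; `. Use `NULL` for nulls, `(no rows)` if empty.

83.83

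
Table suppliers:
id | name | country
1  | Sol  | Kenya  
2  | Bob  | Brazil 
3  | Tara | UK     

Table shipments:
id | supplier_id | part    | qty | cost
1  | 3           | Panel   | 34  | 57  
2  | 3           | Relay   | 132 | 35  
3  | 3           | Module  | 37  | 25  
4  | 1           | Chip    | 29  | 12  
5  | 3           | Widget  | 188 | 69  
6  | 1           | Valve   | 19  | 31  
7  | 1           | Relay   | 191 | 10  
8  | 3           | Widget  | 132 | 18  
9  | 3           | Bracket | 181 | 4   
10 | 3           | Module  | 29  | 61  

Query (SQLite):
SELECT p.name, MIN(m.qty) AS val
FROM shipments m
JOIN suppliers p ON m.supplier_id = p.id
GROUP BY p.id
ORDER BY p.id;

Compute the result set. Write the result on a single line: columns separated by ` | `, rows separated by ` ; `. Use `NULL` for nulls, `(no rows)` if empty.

Join each shipments row to its suppliers via supplier_id.
Group joined rows by suppliers.id; compute MIN(m.qty) per group.
  1: ids {4, 6, 7} → MIN(m.qty)=19
  3: ids {1, 2, 3, 5, 8, 9, 10} → MIN(m.qty)=29

Sol | 19 ; Tara | 29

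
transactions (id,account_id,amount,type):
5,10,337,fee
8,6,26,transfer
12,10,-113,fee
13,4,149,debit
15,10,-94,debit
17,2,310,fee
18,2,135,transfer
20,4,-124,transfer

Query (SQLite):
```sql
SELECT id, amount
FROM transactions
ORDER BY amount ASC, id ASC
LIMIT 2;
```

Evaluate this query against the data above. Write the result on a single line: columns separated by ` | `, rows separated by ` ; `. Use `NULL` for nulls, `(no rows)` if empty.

Sort by amount asc, tiebreak id asc: (-124, id=20), (-113, id=12), (-94, id=15), (26, id=8), (135, id=18) …. Take first 2.

20 | -124 ; 12 | -113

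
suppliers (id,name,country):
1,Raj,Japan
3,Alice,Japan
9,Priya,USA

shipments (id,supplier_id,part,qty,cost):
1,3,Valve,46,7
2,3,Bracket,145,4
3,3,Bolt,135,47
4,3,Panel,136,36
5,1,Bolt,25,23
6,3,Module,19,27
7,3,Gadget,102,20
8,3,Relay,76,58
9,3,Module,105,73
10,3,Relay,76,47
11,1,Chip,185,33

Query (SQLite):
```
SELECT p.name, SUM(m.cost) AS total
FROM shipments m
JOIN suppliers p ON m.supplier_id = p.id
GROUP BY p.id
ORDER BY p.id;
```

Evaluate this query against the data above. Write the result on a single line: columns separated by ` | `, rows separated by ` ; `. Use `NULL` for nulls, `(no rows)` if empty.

Raj | 56 ; Alice | 319

Join each shipments row to its suppliers via supplier_id.
Group joined rows by suppliers.id; compute SUM(m.cost) per group.
  1: ids {5, 11} → SUM(m.cost)=56
  3: ids {1, 2, 3, 4, 6, 7, 8, 9, 10} → SUM(m.cost)=319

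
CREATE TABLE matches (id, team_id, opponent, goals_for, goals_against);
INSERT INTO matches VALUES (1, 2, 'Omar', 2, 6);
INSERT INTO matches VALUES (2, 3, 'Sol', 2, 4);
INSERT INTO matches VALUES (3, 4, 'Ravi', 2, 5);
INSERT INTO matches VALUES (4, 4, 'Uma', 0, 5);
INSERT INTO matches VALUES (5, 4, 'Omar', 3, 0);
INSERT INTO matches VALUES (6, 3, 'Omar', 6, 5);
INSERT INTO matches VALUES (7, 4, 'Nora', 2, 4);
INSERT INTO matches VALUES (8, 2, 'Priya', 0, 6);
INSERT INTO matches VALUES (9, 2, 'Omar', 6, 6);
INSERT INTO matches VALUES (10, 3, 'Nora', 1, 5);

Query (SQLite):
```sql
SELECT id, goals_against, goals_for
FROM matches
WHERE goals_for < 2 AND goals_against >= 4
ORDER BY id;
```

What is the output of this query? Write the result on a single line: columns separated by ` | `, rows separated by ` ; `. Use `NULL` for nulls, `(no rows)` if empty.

4 | 5 | 0 ; 8 | 6 | 0 ; 10 | 5 | 1

goals_for < 2: ids {4, 8, 10}
goals_against >= 4: ids {1, 2, 3, 4, 6, 7, 8, 9, 10}
Combine with AND.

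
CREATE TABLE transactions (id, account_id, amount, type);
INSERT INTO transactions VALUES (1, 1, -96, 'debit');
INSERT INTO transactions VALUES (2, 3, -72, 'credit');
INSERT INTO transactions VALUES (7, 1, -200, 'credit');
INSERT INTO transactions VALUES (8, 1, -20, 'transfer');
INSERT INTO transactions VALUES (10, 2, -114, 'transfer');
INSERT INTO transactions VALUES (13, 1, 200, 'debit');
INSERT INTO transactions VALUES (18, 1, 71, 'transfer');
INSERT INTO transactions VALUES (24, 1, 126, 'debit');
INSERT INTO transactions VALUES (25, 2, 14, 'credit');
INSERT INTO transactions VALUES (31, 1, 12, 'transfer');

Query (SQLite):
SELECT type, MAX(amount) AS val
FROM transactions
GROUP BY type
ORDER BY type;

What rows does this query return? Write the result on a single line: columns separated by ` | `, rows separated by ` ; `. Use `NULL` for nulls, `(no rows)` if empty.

credit | 14 ; debit | 200 ; transfer | 71

Partition transactions by type; compute MAX(amount) within each group.
  credit: ids {2, 7, 25} → MAX(amount)=14
  debit: ids {1, 13, 24} → MAX(amount)=200
  transfer: ids {8, 10, 18, 31} → MAX(amount)=71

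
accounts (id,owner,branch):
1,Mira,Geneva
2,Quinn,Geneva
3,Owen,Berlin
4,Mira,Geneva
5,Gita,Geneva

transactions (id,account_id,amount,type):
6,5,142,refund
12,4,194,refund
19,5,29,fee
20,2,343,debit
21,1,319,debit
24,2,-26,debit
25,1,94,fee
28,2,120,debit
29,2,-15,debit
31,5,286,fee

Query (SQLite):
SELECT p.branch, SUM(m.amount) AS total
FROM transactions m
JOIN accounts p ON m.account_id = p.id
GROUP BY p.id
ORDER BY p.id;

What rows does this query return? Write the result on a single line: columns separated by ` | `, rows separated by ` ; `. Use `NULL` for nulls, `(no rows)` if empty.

Join each transactions row to its accounts via account_id.
Group joined rows by accounts.id; compute SUM(m.amount) per group.
  1: ids {21, 25} → SUM(m.amount)=413
  2: ids {20, 24, 28, 29} → SUM(m.amount)=422
  4: ids {12} → SUM(m.amount)=194
  5: ids {6, 19, 31} → SUM(m.amount)=457

Geneva | 413 ; Geneva | 422 ; Geneva | 194 ; Geneva | 457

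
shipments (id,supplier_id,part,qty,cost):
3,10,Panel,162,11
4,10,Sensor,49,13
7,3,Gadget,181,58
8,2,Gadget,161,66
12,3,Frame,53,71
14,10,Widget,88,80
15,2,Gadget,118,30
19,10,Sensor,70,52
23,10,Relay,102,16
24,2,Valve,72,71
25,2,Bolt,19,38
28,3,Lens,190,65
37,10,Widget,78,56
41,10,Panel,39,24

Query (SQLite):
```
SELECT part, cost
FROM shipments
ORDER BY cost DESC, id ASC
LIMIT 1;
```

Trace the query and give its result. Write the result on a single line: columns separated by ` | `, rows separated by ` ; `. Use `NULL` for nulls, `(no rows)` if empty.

Sort by cost desc, tiebreak id asc: (80, id=14), (71, id=12), (71, id=24), (66, id=8) …. Take first 1.

Widget | 80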